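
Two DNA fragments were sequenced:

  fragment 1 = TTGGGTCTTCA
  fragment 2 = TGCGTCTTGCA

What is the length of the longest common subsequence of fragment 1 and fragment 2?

9

Let dp[i][j] be the LCS length of the first i bases of fragment 1 and the first j bases of fragment 2. dp[i][j] = dp[i-1][j-1]+1 when the i-th and j-th bases match, else max(dp[i-1][j], dp[i][j-1]).
    ·  T  G  C  G  T  C  T  T  G  C  A
 ·  0  0  0  0  0  0  0  0  0  0  0  0
 T  0  1  1  1  1  1  1  1  1  1  1  1
 T  0  1  1  1  1  2  2  2  2  2  2  2
 G  0  1  2  2  2  2  2  2  2  3  3  3
 G  0  1  2  2  3  3  3  3  3  3  3  3
 G  0  1  2  2  3  3  3  3  3  4  4  4
 T  0  1  2  2  3  4  4  4  4  4  4  4
 C  0  1  2  3  3  4  5  5  5  5  5  5
 T  0  1  2  3  3  4  5  6  6  6  6  6
 T  0  1  2  3  3  4  5  6  7  7  7  7
 C  0  1  2  3  3  4  5  6  7  7  8  8
 A  0  1  2  3  3  4  5  6  7  7  8  9
dp[11][11] = 9. One LCS (by backtracking along matches): TGGTCTTCA.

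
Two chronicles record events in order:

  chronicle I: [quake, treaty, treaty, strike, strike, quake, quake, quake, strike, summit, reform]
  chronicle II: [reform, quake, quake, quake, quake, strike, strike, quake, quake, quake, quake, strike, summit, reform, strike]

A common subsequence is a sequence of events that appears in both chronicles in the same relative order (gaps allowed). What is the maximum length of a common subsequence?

9

Taking quake [1,5]; then strike [4,6]; then strike [5,7]; then quake [6,9]; then quake [7,10]; then quake [8,11]; then strike [9,12]; then summit [10,13]; then reform [11,14] gives a common subsequence of length 9. dp[11][15] = 9 confirms this is the maximum.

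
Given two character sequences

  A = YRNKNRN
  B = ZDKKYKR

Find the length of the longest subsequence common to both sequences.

3

Pick Y (A #1, B #5), then K (A #4, B #6), then R (A #6, B #7); all 3 characters appear in both, in order. The LCS DP gives dp[7][7] = 3, so this is optimal.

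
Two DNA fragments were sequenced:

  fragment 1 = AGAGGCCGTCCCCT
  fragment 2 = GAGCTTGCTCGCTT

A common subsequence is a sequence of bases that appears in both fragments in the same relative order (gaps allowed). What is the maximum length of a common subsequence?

9

Match G at fragment 1[2]=fragment 2[1], then A at fragment 1[3]=fragment 2[2], then G at fragment 1[4]=fragment 2[3], then G at fragment 1[5]=fragment 2[7], then C at fragment 1[6]=fragment 2[8], then C at fragment 1[7]=fragment 2[10], then G at fragment 1[8]=fragment 2[11], then T at fragment 1[9]=fragment 2[13], then T at fragment 1[14]=fragment 2[14] — 9 bases in the same relative order in both. dp[14][14] = 9 confirms this is the maximum.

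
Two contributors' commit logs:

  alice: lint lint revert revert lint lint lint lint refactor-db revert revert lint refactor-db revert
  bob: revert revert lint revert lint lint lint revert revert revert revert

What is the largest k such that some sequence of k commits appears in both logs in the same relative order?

9

Taking revert at alice[3]=bob[1], revert at alice[4]=bob[2], lint at alice[5]=bob[3], lint at alice[6]=bob[5], lint at alice[7]=bob[6], lint at alice[8]=bob[7], revert at alice[10]=bob[9], revert at alice[11]=bob[10], revert at alice[14]=bob[11] gives a common subsequence of length 9. The LCS DP gives dp[14][11] = 9, so this is optimal.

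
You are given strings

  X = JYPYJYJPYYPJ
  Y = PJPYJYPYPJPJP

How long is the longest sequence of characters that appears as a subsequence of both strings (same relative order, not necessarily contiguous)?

Taking J (X #1, Y #2), then P (X #3, Y #3), then Y (X #4, Y #4), then J (X #5, Y #5), then Y (X #6, Y #6), then P (X #8, Y #7), then Y (X #9, Y #8), then P (X #11, Y #11), then J (X #12, Y #12) gives a common subsequence of length 9. dp[12][13] = 9 confirms this is the maximum.

9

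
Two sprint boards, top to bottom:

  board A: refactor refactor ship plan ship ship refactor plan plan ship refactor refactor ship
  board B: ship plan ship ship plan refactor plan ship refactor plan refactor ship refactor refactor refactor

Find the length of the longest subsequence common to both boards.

10

Pick ship (board A #3, board B #1), then plan (board A #4, board B #2), then ship (board A #5, board B #3), then ship (board A #6, board B #4), then refactor (board A #7, board B #6), then plan (board A #8, board B #7), then plan (board A #9, board B #10), then ship (board A #10, board B #12), then refactor (board A #11, board B #14), then refactor (board A #12, board B #15); all 10 tasks appear in both, in order. The LCS DP gives dp[13][15] = 10, so this is optimal.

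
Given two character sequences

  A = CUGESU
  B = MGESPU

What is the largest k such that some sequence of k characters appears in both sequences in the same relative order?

4

Match G (A #3, B #2) → E (A #4, B #3) → S (A #5, B #4) → U (A #6, B #6) — 4 characters in the same relative order in both, and the DP table's final entry dp[6][6] is also 4, so no common subsequence is longer.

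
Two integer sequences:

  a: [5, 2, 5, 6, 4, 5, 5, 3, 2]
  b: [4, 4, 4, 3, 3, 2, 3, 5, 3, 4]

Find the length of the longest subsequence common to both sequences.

Taking 2 (a #2, b #6), 5 (a #3, b #8), 4 (a #5, b #10) gives a common subsequence of length 3. The LCS DP gives dp[9][10] = 3, so this is optimal.

3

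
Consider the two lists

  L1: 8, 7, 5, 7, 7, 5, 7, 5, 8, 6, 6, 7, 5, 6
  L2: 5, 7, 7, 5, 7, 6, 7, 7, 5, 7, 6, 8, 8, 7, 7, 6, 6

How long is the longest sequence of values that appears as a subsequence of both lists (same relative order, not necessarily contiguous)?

Taking 7 at L1[2]=L2[3] → 5 at L1[3]=L2[4] → 7 at L1[4]=L2[7] → 7 at L1[5]=L2[8] → 5 at L1[6]=L2[9] → 7 at L1[7]=L2[10] → 8 at L1[9]=L2[13] → 6 at L1[11]=L2[16] → 6 at L1[14]=L2[17] gives a common subsequence of length 9, and the DP table's final entry dp[14][17] is also 9, so no common subsequence is longer.

9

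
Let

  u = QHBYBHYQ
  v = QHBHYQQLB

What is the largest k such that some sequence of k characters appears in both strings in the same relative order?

One common subsequence of length 6: Q (u #1, v #1) → H (u #2, v #2) → B (u #5, v #3) → H (u #6, v #4) → Y (u #7, v #5) → Q (u #8, v #7). The LCS DP gives dp[8][9] = 6, so this is optimal.

6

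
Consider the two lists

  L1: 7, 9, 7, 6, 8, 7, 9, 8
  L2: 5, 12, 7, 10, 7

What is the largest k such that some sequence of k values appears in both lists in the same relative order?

2

Let dp[i][j] be the LCS length of the first i values of L1 and the first j values of L2. dp[i][j] = dp[i-1][j-1]+1 when the i-th and j-th values match, else max(dp[i-1][j], dp[i][j-1]).
    ·  5 12  7 10  7
 ·  0  0  0  0  0  0
 7  0  0  0  1  1  1
 9  0  0  0  1  1  1
 7  0  0  0  1  1  2
 6  0  0  0  1  1  2
 8  0  0  0  1  1  2
 7  0  0  0  1  1  2
 9  0  0  0  1  1  2
 8  0  0  0  1  1  2
dp[8][5] = 2. One LCS (by backtracking along matches): 7, 7.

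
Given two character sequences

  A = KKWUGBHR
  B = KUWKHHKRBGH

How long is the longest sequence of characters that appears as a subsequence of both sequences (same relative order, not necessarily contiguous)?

Pick K [1,4], K [2,7], G [5,10], H [7,11]; all 4 characters appear in both, in order. The LCS DP gives dp[8][11] = 4, so this is optimal.

4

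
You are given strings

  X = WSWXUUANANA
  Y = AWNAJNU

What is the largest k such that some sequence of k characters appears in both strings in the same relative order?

4

Taking W [3,2], then N [8,3], then A [9,4], then N [10,6] gives a common subsequence of length 4. dp[11][7] = 4 confirms this is the maximum.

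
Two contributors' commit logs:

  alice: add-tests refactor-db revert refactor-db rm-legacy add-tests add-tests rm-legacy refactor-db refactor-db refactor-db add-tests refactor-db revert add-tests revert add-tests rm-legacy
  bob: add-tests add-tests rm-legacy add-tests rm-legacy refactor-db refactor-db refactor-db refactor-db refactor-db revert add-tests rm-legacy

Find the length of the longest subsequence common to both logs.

Match add-tests [1,2]; then rm-legacy [5,3]; then add-tests [7,4]; then rm-legacy [8,5]; then refactor-db [9,7]; then refactor-db [10,8]; then refactor-db [11,9]; then refactor-db [13,10]; then revert [16,11]; then add-tests [17,12]; then rm-legacy [18,13] — 11 commits in the same relative order in both. Since dp[18][13] = 11, nothing longer is possible.

11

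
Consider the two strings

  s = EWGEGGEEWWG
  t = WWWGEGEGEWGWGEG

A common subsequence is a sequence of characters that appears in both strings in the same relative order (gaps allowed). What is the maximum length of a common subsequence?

9

Pick W at s[2]=t[3]; then G at s[3]=t[4]; then E at s[4]=t[5]; then G at s[5]=t[6]; then G at s[6]=t[8]; then E at s[8]=t[9]; then W at s[9]=t[10]; then W at s[10]=t[12]; then G at s[11]=t[15]; all 9 characters appear in both, in order. dp[11][15] = 9 confirms this is the maximum.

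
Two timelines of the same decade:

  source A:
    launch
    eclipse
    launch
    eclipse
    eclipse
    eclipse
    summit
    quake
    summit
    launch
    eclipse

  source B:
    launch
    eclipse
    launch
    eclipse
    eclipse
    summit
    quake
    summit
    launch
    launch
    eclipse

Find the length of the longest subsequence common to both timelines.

10

One common subsequence of length 10: launch at source A[1]=source B[1]; then eclipse at source A[2]=source B[2]; then launch at source A[3]=source B[3]; then eclipse at source A[5]=source B[4]; then eclipse at source A[6]=source B[5]; then summit at source A[7]=source B[6]; then quake at source A[8]=source B[7]; then summit at source A[9]=source B[8]; then launch at source A[10]=source B[10]; then eclipse at source A[11]=source B[11], and the DP table's final entry dp[11][11] is also 10, so no common subsequence is longer.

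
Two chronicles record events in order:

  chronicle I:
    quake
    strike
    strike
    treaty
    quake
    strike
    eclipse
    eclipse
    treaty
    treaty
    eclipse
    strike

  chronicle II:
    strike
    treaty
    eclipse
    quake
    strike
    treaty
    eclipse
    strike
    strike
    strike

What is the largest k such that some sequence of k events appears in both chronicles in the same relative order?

7

Taking strike (chronicle I #3, chronicle II #1), treaty (chronicle I #4, chronicle II #2), quake (chronicle I #5, chronicle II #4), strike (chronicle I #6, chronicle II #5), treaty (chronicle I #10, chronicle II #6), eclipse (chronicle I #11, chronicle II #7), strike (chronicle I #12, chronicle II #10) gives a common subsequence of length 7. dp[12][10] = 7 confirms this is the maximum.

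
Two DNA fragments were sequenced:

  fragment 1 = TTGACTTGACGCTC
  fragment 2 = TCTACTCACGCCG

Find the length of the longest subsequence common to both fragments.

10

Taking T [1,1]; then T [2,3]; then A [4,4]; then C [5,5]; then T [6,6]; then A [9,8]; then C [10,9]; then G [11,10]; then C [12,11]; then C [14,12] gives a common subsequence of length 10. dp[14][13] = 10 confirms this is the maximum.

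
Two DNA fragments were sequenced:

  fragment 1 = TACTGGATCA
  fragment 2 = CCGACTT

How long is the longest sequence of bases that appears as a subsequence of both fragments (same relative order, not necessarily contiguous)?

4

Pick A at fragment 1[2]=fragment 2[4], then C at fragment 1[3]=fragment 2[5], then T at fragment 1[4]=fragment 2[6], then T at fragment 1[8]=fragment 2[7]; all 4 bases appear in both, in order, and the DP table's final entry dp[10][7] is also 4, so no common subsequence is longer.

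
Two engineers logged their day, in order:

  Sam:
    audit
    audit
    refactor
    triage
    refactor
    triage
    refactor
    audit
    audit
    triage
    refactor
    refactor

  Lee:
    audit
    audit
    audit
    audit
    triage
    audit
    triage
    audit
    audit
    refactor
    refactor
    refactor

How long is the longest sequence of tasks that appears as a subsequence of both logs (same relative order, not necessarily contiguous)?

8

One common subsequence of length 8: audit (Sam #1, Lee #3), then audit (Sam #2, Lee #4), then triage (Sam #4, Lee #5), then triage (Sam #6, Lee #7), then audit (Sam #8, Lee #8), then audit (Sam #9, Lee #9), then refactor (Sam #11, Lee #11), then refactor (Sam #12, Lee #12). Since dp[12][12] = 8, nothing longer is possible.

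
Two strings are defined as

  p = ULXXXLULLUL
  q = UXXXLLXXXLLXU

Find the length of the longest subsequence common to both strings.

Let dp[i][j] be the LCS length of the first i characters of p and the first j characters of q. dp[i][j] = dp[i-1][j-1]+1 when the i-th and j-th characters match, else max(dp[i-1][j], dp[i][j-1]).
    ·  U  X  X  X  L  L  X  X  X  L  L  X  U
 ·  0  0  0  0  0  0  0  0  0  0  0  0  0  0
 U  0  1  1  1  1  1  1  1  1  1  1  1  1  1
 L  0  1  1  1  1  2  2  2  2  2  2  2  2  2
 X  0  1  2  2  2  2  2  3  3  3  3  3  3  3
 X  0  1  2  3  3  3  3  3  4  4  4  4  4  4
 X  0  1  2  3  4  4  4  4  4  5  5  5  5  5
 L  0  1  2  3  4  5  5  5  5  5  6  6  6  6
 U  0  1  2  3  4  5  5  5  5  5  6  6  6  7
 L  0  1  2  3  4  5  6  6  6  6  6  7  7  7
 L  0  1  2  3  4  5  6  6  6  6  7  7  7  7
 U  0  1  2  3  4  5  6  6  6  6  7  7  7  8
 L  0  1  2  3  4  5  6  6  6  6  7  8  8  8
dp[11][13] = 8. One LCS (by backtracking along matches): ULXXXLLU.

8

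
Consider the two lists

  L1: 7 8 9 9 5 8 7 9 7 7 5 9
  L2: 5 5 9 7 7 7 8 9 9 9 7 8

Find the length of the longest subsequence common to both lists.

Match 7 (L1 #1, L2 #6), 8 (L1 #2, L2 #7), 9 (L1 #3, L2 #8), 9 (L1 #4, L2 #9), 9 (L1 #8, L2 #10), 7 (L1 #9, L2 #11) — 6 values in the same relative order in both. The LCS DP gives dp[12][12] = 6, so this is optimal.

6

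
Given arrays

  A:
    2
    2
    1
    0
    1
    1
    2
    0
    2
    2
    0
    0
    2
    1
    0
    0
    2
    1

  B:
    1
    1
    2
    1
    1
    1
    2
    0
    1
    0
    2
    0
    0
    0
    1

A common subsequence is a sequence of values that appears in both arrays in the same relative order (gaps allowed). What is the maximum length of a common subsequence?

11

Taking 2 [2,3], then 1 [3,4], then 1 [5,5], then 1 [6,6], then 2 [7,7], then 0 [8,10], then 2 [10,11], then 0 [12,12], then 0 [15,13], then 0 [16,14], then 1 [18,15] gives a common subsequence of length 11. dp[18][15] = 11 confirms this is the maximum.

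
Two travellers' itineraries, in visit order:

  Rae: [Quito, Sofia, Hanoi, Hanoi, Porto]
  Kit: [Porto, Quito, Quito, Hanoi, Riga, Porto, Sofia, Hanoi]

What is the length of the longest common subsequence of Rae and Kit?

3

Match Quito at Rae[1]=Kit[3], then Sofia at Rae[2]=Kit[7], then Hanoi at Rae[4]=Kit[8] — 3 stops in the same relative order in both, and the DP table's final entry dp[5][8] is also 3, so no common subsequence is longer.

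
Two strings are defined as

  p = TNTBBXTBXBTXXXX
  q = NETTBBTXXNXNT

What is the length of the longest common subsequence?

Pick N (p #2, q #1), T (p #3, q #3), T (p #7, q #4), B (p #8, q #5), B (p #10, q #6), T (p #11, q #7), X (p #12, q #8), X (p #13, q #9), X (p #14, q #11); all 9 characters appear in both, in order. The LCS DP gives dp[15][13] = 9, so this is optimal.

9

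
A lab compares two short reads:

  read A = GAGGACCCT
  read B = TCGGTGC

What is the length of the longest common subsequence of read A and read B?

One common subsequence of length 4: G [1,3] → G [3,4] → G [4,6] → C [8,7]. Since dp[9][7] = 4, nothing longer is possible.

4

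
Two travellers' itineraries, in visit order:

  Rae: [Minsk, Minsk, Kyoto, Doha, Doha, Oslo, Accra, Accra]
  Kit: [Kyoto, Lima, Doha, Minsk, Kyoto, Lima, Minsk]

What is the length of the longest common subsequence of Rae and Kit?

Match Minsk at Rae[1]=Kit[4], then Minsk at Rae[2]=Kit[7] — 2 stops in the same relative order in both. Since dp[8][7] = 2, nothing longer is possible.

2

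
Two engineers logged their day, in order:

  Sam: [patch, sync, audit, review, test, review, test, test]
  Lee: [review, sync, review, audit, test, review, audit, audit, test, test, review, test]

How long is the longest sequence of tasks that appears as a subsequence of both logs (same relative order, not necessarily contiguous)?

Match sync (Sam #2, Lee #2); then audit (Sam #3, Lee #4); then review (Sam #4, Lee #6); then test (Sam #5, Lee #10); then review (Sam #6, Lee #11); then test (Sam #8, Lee #12) — 6 tasks in the same relative order in both. dp[8][12] = 6 confirms this is the maximum.

6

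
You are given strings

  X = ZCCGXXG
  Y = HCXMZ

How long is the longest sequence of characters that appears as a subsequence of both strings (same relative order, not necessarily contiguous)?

Let dp[i][j] be the LCS length of the first i characters of X and the first j characters of Y. dp[i][j] = dp[i-1][j-1]+1 when the i-th and j-th characters match, else max(dp[i-1][j], dp[i][j-1]).
    ·  H  C  X  M  Z
 ·  0  0  0  0  0  0
 Z  0  0  0  0  0  1
 C  0  0  1  1  1  1
 C  0  0  1  1  1  1
 G  0  0  1  1  1  1
 X  0  0  1  2  2  2
 X  0  0  1  2  2  2
 G  0  0  1  2  2  2
dp[7][5] = 2. One LCS (by backtracking along matches): CX.

2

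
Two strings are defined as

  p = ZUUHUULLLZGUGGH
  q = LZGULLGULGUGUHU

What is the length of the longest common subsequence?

Pick Z (p #1, q #2), U (p #6, q #4), L (p #7, q #5), L (p #8, q #6), L (p #9, q #9), G (p #11, q #10), U (p #12, q #11), G (p #13, q #12), H (p #15, q #14); all 9 characters appear in both, in order. Since dp[15][15] = 9, nothing longer is possible.

9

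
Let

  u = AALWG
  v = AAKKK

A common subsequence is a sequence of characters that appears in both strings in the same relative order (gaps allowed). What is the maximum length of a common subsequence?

2

One common subsequence of length 2: A (u #1, v #1), A (u #2, v #2), and the DP table's final entry dp[5][5] is also 2, so no common subsequence is longer.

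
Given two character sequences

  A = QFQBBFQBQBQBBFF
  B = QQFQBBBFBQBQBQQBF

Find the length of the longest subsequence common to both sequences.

13

One common subsequence of length 13: Q (A #1, B #2), then F (A #2, B #3), then Q (A #3, B #4), then B (A #4, B #6), then B (A #5, B #7), then F (A #6, B #8), then Q (A #7, B #10), then B (A #8, B #11), then Q (A #9, B #12), then B (A #10, B #13), then Q (A #11, B #15), then B (A #13, B #16), then F (A #15, B #17). dp[15][17] = 13 confirms this is the maximum.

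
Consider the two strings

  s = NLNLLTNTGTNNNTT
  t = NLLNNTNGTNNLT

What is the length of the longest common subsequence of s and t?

Match N at s[1]=t[1], L at s[2]=t[3], N at s[3]=t[5], T at s[6]=t[6], N at s[7]=t[7], G at s[9]=t[8], T at s[10]=t[9], N at s[11]=t[10], N at s[12]=t[11], T at s[15]=t[13] — 10 characters in the same relative order in both, and the DP table's final entry dp[15][13] is also 10, so no common subsequence is longer.

10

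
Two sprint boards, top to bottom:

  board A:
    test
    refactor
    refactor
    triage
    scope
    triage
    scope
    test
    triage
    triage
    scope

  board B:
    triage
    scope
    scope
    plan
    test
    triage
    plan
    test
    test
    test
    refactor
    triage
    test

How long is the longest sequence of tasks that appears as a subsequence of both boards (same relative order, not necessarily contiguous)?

Pick triage (board A #4, board B #1) → scope (board A #5, board B #2) → scope (board A #7, board B #3) → test (board A #8, board B #5) → triage (board A #9, board B #6) → triage (board A #10, board B #12); all 6 tasks appear in both, in order. The LCS DP gives dp[11][13] = 6, so this is optimal.

6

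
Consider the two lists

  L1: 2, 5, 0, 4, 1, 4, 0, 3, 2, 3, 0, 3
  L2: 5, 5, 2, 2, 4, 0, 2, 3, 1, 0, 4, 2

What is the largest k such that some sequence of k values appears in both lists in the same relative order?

Match 2 at L1[1]=L2[4] → 4 at L1[6]=L2[5] → 0 at L1[7]=L2[6] → 2 at L1[9]=L2[7] → 3 at L1[10]=L2[8] → 0 at L1[11]=L2[10] — 6 values in the same relative order in both. dp[12][12] = 6 confirms this is the maximum.

6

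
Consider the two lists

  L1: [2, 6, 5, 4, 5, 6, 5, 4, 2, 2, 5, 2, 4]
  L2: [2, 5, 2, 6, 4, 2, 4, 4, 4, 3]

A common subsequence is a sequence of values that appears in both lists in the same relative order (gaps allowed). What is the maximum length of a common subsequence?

6

One common subsequence of length 6: 2 [1,1]; then 5 [3,2]; then 6 [6,4]; then 4 [8,5]; then 2 [9,6]; then 4 [13,9], and the DP table's final entry dp[13][10] is also 6, so no common subsequence is longer.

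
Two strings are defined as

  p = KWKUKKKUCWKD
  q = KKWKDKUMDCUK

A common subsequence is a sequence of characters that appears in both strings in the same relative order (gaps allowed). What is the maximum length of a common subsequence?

Let dp[i][j] be the LCS length of the first i characters of p and the first j characters of q. dp[i][j] = dp[i-1][j-1]+1 when the i-th and j-th characters match, else max(dp[i-1][j], dp[i][j-1]).
    ·  K  K  W  K  D  K  U  M  D  C  U  K
 ·  0  0  0  0  0  0  0  0  0  0  0  0  0
 K  0  1  1  1  1  1  1  1  1  1  1  1  1
 W  0  1  1  2  2  2  2  2  2  2  2  2  2
 K  0  1  2  2  3  3  3  3  3  3  3  3  3
 U  0  1  2  2  3  3  3  4  4  4  4  4  4
 K  0  1  2  2  3  3  4  4  4  4  4  4  5
 K  0  1  2  2  3  3  4  4  4  4  4  4  5
 K  0  1  2  2  3  3  4  4  4  4  4  4  5
 U  0  1  2  2  3  3  4  5  5  5  5  5  5
 C  0  1  2  2  3  3  4  5  5  5  6  6  6
 W  0  1  2  3  3  3  4  5  5  5  6  6  6
 K  0  1  2  3  4  4  4  5  5  5  6  6  7
 D  0  1  2  3  4  5  5  5  5  6  6  6  7
dp[12][12] = 7. One LCS (by backtracking along matches): KWKKUCK.

7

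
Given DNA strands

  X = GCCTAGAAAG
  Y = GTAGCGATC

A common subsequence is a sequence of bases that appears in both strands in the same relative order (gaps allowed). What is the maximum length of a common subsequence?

5

Let dp[i][j] be the LCS length of the first i bases of X and the first j bases of Y. dp[i][j] = dp[i-1][j-1]+1 when the i-th and j-th bases match, else max(dp[i-1][j], dp[i][j-1]).
    ·  G  T  A  G  C  G  A  T  C
 ·  0  0  0  0  0  0  0  0  0  0
 G  0  1  1  1  1  1  1  1  1  1
 C  0  1  1  1  1  2  2  2  2  2
 C  0  1  1  1  1  2  2  2  2  3
 T  0  1  2  2  2  2  2  2  3  3
 A  0  1  2  3  3  3  3  3  3  3
 G  0  1  2  3  4  4  4  4  4  4
 A  0  1  2  3  4  4  4  5  5  5
 A  0  1  2  3  4  4  4  5  5  5
 A  0  1  2  3  4  4  4  5  5  5
 G  0  1  2  3  4  4  5  5  5  5
dp[10][9] = 5. One LCS (by backtracking along matches): GTAGA.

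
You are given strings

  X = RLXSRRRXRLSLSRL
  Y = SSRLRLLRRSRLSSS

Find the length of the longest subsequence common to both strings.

Match R [1,3] → L [2,4] → R [5,5] → R [6,8] → R [7,9] → R [9,11] → L [10,12] → S [11,14] → S [13,15] — 9 characters in the same relative order in both. dp[15][15] = 9 confirms this is the maximum.

9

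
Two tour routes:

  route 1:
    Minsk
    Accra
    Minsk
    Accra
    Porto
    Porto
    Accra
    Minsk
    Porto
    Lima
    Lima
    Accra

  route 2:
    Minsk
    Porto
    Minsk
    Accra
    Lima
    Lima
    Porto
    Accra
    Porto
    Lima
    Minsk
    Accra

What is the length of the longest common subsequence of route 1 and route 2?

8

Match Minsk at route 1[1]=route 2[1], Minsk at route 1[3]=route 2[3], Accra at route 1[4]=route 2[4], Porto at route 1[6]=route 2[7], Accra at route 1[7]=route 2[8], Porto at route 1[9]=route 2[9], Lima at route 1[10]=route 2[10], Accra at route 1[12]=route 2[12] — 8 stops in the same relative order in both, and the DP table's final entry dp[12][12] is also 8, so no common subsequence is longer.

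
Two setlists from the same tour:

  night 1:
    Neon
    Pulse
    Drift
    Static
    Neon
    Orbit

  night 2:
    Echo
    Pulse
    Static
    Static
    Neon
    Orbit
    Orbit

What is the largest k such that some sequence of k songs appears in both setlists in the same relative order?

4

One common subsequence of length 4: Pulse [2,2]; then Static [4,4]; then Neon [5,5]; then Orbit [6,7]. The LCS DP gives dp[6][7] = 4, so this is optimal.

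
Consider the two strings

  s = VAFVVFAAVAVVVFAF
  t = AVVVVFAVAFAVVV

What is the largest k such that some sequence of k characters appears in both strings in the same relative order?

10

Match V (s #1, t #3); then V (s #4, t #4); then V (s #5, t #5); then F (s #6, t #6); then A (s #7, t #7); then A (s #8, t #9); then A (s #10, t #11); then V (s #11, t #12); then V (s #12, t #13); then V (s #13, t #14) — 10 characters in the same relative order in both. Since dp[16][14] = 10, nothing longer is possible.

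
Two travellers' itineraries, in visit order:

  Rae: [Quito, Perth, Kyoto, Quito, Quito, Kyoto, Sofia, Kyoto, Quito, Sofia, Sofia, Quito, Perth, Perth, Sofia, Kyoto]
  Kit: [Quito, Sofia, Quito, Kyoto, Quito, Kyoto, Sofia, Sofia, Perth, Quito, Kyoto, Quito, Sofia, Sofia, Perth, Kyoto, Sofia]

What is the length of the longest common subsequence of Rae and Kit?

One common subsequence of length 11: Quito (Rae #1, Kit #3) → Kyoto (Rae #3, Kit #4) → Quito (Rae #5, Kit #5) → Kyoto (Rae #6, Kit #6) → Sofia (Rae #7, Kit #8) → Kyoto (Rae #8, Kit #11) → Quito (Rae #9, Kit #12) → Sofia (Rae #10, Kit #13) → Sofia (Rae #11, Kit #14) → Perth (Rae #13, Kit #15) → Sofia (Rae #15, Kit #17). Since dp[16][17] = 11, nothing longer is possible.

11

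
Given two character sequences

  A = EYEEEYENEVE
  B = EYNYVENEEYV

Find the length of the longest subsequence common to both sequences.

7

Taking E [1,1]; then Y [2,4]; then E [3,6]; then E [4,8]; then E [5,9]; then Y [6,10]; then V [10,11] gives a common subsequence of length 7. dp[11][11] = 7 confirms this is the maximum.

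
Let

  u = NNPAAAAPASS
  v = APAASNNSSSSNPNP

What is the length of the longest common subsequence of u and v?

5

One common subsequence of length 5: P at u[3]=v[2] → A at u[4]=v[3] → A at u[5]=v[4] → S at u[10]=v[10] → S at u[11]=v[11]. The LCS DP gives dp[11][15] = 5, so this is optimal.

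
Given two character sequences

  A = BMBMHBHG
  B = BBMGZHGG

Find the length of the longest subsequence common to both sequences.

Let dp[i][j] be the LCS length of the first i characters of A and the first j characters of B. dp[i][j] = dp[i-1][j-1]+1 when the i-th and j-th characters match, else max(dp[i-1][j], dp[i][j-1]).
    ·  B  B  M  G  Z  H  G  G
 ·  0  0  0  0  0  0  0  0  0
 B  0  1  1  1  1  1  1  1  1
 M  0  1  1  2  2  2  2  2  2
 B  0  1  2  2  2  2  2  2  2
 M  0  1  2  3  3  3  3  3  3
 H  0  1  2  3  3  3  4  4  4
 B  0  1  2  3  3  3  4  4  4
 H  0  1  2  3  3  3  4  4  4
 G  0  1  2  3  4  4  4  5  5
dp[8][8] = 5. One LCS (by backtracking along matches): BBMHG.

5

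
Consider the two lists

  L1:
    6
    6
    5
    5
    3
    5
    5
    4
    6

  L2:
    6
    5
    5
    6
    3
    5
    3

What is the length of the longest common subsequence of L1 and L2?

5

One common subsequence of length 5: 6 at L1[2]=L2[1], then 5 at L1[3]=L2[2], then 5 at L1[4]=L2[3], then 3 at L1[5]=L2[5], then 5 at L1[6]=L2[6]. Since dp[9][7] = 5, nothing longer is possible.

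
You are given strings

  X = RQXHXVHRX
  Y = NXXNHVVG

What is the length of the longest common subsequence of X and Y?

Let dp[i][j] be the LCS length of the first i characters of X and the first j characters of Y. dp[i][j] = dp[i-1][j-1]+1 when the i-th and j-th characters match, else max(dp[i-1][j], dp[i][j-1]).
    ·  N  X  X  N  H  V  V  G
 ·  0  0  0  0  0  0  0  0  0
 R  0  0  0  0  0  0  0  0  0
 Q  0  0  0  0  0  0  0  0  0
 X  0  0  1  1  1  1  1  1  1
 H  0  0  1  1  1  2  2  2  2
 X  0  0  1  2  2  2  2  2  2
 V  0  0  1  2  2  2  3  3  3
 H  0  0  1  2  2  3  3  3  3
 R  0  0  1  2  2  3  3  3  3
 X  0  0  1  2  2  3  3  3  3
dp[9][8] = 3. One LCS (by backtracking along matches): XHV.

3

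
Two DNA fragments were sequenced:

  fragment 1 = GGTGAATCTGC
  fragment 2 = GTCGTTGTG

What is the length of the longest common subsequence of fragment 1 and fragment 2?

Let dp[i][j] be the LCS length of the first i bases of fragment 1 and the first j bases of fragment 2. dp[i][j] = dp[i-1][j-1]+1 when the i-th and j-th bases match, else max(dp[i-1][j], dp[i][j-1]).
    ·  G  T  C  G  T  T  G  T  G
 ·  0  0  0  0  0  0  0  0  0  0
 G  0  1  1  1  1  1  1  1  1  1
 G  0  1  1  1  2  2  2  2  2  2
 T  0  1  2  2  2  3  3  3  3  3
 G  0  1  2  2  3  3  3  4  4  4
 A  0  1  2  2  3  3  3  4  4  4
 A  0  1  2  2  3  3  3  4  4  4
 T  0  1  2  2  3  4  4  4  5  5
 C  0  1  2  3  3  4  4  4  5  5
 T  0  1  2  3  3  4  5  5  5  5
 G  0  1  2  3  4  4  5  6  6  6
 C  0  1  2  3  4  4  5  6  6  6
dp[11][9] = 6. One LCS (by backtracking along matches): GGTGTG.

6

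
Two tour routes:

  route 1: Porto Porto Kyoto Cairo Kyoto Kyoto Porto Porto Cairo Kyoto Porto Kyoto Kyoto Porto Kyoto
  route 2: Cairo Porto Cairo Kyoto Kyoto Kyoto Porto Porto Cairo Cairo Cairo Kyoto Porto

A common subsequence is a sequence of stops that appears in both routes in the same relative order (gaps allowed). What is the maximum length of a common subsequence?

9

Taking Porto (route 1 #1, route 2 #2); then Kyoto (route 1 #3, route 2 #4); then Kyoto (route 1 #5, route 2 #5); then Kyoto (route 1 #6, route 2 #6); then Porto (route 1 #7, route 2 #7); then Porto (route 1 #8, route 2 #8); then Cairo (route 1 #9, route 2 #11); then Kyoto (route 1 #13, route 2 #12); then Porto (route 1 #14, route 2 #13) gives a common subsequence of length 9. dp[15][13] = 9 confirms this is the maximum.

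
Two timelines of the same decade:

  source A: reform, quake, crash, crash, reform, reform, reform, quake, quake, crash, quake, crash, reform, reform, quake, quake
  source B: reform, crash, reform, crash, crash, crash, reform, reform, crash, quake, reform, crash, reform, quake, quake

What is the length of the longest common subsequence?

One common subsequence of length 11: reform at source A[1]=source B[3]; then crash at source A[3]=source B[5]; then crash at source A[4]=source B[6]; then reform at source A[6]=source B[7]; then reform at source A[7]=source B[8]; then crash at source A[10]=source B[9]; then quake at source A[11]=source B[10]; then crash at source A[12]=source B[12]; then reform at source A[14]=source B[13]; then quake at source A[15]=source B[14]; then quake at source A[16]=source B[15]. The LCS DP gives dp[16][15] = 11, so this is optimal.

11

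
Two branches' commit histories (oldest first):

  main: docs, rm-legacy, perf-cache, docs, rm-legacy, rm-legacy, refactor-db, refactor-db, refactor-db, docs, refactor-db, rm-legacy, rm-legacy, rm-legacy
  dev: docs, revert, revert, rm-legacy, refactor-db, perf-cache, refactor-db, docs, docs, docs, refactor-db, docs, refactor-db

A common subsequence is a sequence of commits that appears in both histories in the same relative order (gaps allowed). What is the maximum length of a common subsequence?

7

Pick docs at main[1]=dev[1]; then rm-legacy at main[2]=dev[4]; then perf-cache at main[3]=dev[6]; then docs at main[4]=dev[10]; then refactor-db at main[9]=dev[11]; then docs at main[10]=dev[12]; then refactor-db at main[11]=dev[13]; all 7 commits appear in both, in order. dp[14][13] = 7 confirms this is the maximum.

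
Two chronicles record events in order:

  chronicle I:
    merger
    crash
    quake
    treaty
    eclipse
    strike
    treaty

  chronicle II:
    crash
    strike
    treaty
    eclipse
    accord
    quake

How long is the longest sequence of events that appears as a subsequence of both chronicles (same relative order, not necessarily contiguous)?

Pick crash (chronicle I #2, chronicle II #1), then treaty (chronicle I #4, chronicle II #3), then eclipse (chronicle I #5, chronicle II #4); all 3 events appear in both, in order. Since dp[7][6] = 3, nothing longer is possible.

3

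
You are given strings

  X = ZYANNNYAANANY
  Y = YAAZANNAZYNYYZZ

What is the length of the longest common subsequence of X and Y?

8

One common subsequence of length 8: Y [2,1], then A [3,2], then A [8,3], then A [9,5], then N [10,7], then A [11,8], then N [12,11], then Y [13,13]. The LCS DP gives dp[13][15] = 8, so this is optimal.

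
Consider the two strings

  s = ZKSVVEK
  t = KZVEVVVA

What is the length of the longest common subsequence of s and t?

3

Taking Z [1,2], then V [4,6], then V [5,7] gives a common subsequence of length 3, and the DP table's final entry dp[7][8] is also 3, so no common subsequence is longer.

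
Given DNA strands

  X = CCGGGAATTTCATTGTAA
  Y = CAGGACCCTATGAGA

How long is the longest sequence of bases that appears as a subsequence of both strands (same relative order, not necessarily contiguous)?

10

One common subsequence of length 10: C (X #1, Y #1); then G (X #4, Y #3); then G (X #5, Y #4); then A (X #6, Y #5); then T (X #10, Y #9); then A (X #12, Y #10); then T (X #14, Y #11); then G (X #15, Y #12); then A (X #17, Y #13); then A (X #18, Y #15), and the DP table's final entry dp[18][15] is also 10, so no common subsequence is longer.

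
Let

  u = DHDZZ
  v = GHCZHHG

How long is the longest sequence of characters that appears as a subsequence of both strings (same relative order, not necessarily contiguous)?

2

Let dp[i][j] be the LCS length of the first i characters of u and the first j characters of v. dp[i][j] = dp[i-1][j-1]+1 when the i-th and j-th characters match, else max(dp[i-1][j], dp[i][j-1]).
    ·  G  H  C  Z  H  H  G
 ·  0  0  0  0  0  0  0  0
 D  0  0  0  0  0  0  0  0
 H  0  0  1  1  1  1  1  1
 D  0  0  1  1  1  1  1  1
 Z  0  0  1  1  2  2  2  2
 Z  0  0  1  1  2  2  2  2
dp[5][7] = 2. One LCS (by backtracking along matches): HZ.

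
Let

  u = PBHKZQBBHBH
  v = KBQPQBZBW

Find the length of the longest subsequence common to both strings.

Match P at u[1]=v[4], then B at u[2]=v[6], then Z at u[5]=v[7], then B at u[7]=v[8] — 4 characters in the same relative order in both. Since dp[11][9] = 4, nothing longer is possible.

4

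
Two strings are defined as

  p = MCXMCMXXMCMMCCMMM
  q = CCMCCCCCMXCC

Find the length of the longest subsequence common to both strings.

7

One common subsequence of length 7: M at p[1]=q[3], C at p[2]=q[7], C at p[5]=q[8], M at p[6]=q[9], X at p[8]=q[10], C at p[13]=q[11], C at p[14]=q[12]. Since dp[17][12] = 7, nothing longer is possible.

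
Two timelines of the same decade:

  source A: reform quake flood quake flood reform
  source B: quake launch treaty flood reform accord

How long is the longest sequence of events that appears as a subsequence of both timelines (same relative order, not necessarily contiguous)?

3

One common subsequence of length 3: quake (source A #2, source B #1) → flood (source A #5, source B #4) → reform (source A #6, source B #5). Since dp[6][6] = 3, nothing longer is possible.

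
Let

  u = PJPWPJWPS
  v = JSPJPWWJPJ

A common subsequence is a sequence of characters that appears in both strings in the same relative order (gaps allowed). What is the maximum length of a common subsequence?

Taking P [1,3]; then J [2,4]; then P [3,5]; then W [4,7]; then P [5,9]; then J [6,10] gives a common subsequence of length 6. dp[9][10] = 6 confirms this is the maximum.

6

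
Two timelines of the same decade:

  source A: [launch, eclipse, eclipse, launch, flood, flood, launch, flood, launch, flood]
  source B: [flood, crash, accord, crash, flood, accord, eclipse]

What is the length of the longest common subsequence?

Match flood (source A #5, source B #1), flood (source A #6, source B #5) — 2 events in the same relative order in both. Since dp[10][7] = 2, nothing longer is possible.

2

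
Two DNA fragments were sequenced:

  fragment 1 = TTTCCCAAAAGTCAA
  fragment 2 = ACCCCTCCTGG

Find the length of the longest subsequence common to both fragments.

Taking C (fragment 1 #4, fragment 2 #3) → C (fragment 1 #5, fragment 2 #4) → C (fragment 1 #6, fragment 2 #5) → T (fragment 1 #12, fragment 2 #6) → C (fragment 1 #13, fragment 2 #8) gives a common subsequence of length 5. dp[15][11] = 5 confirms this is the maximum.

5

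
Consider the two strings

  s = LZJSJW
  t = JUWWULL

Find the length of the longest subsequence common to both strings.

2

Pick J at s[3]=t[1] → W at s[6]=t[4]; all 2 characters appear in both, in order. dp[6][7] = 2 confirms this is the maximum.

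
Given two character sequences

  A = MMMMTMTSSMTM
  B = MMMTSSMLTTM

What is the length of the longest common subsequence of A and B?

One common subsequence of length 9: M [3,1] → M [4,2] → M [6,3] → T [7,4] → S [8,5] → S [9,6] → M [10,7] → T [11,10] → M [12,11]. dp[12][11] = 9 confirms this is the maximum.

9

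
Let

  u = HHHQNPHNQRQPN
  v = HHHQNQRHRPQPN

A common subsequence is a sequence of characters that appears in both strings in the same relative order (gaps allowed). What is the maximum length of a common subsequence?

10

Match H at u[1]=v[1] → H at u[2]=v[2] → H at u[3]=v[3] → Q at u[4]=v[4] → N at u[5]=v[5] → H at u[7]=v[8] → R at u[10]=v[9] → Q at u[11]=v[11] → P at u[12]=v[12] → N at u[13]=v[13] — 10 characters in the same relative order in both. The LCS DP gives dp[13][13] = 10, so this is optimal.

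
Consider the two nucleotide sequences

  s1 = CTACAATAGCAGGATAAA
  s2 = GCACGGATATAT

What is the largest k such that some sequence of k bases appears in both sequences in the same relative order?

9

Match C at s1[4]=s2[2], A at s1[8]=s2[3], C at s1[10]=s2[4], G at s1[12]=s2[5], G at s1[13]=s2[6], A at s1[14]=s2[7], T at s1[15]=s2[8], A at s1[16]=s2[9], A at s1[17]=s2[11] — 9 bases in the same relative order in both, and the DP table's final entry dp[18][12] is also 9, so no common subsequence is longer.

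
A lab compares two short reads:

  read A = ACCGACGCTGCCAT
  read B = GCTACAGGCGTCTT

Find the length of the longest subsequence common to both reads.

8

Taking A [1,4], C [2,5], G [4,8], C [6,9], G [7,10], C [8,12], T [9,13], T [14,14] gives a common subsequence of length 8. The LCS DP gives dp[14][14] = 8, so this is optimal.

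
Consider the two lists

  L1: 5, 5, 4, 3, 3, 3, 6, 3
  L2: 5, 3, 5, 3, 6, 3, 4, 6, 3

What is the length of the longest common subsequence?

6

Match 5 (L1 #1, L2 #1), then 5 (L1 #2, L2 #3), then 3 (L1 #4, L2 #4), then 3 (L1 #5, L2 #6), then 6 (L1 #7, L2 #8), then 3 (L1 #8, L2 #9) — 6 values in the same relative order in both. Since dp[8][9] = 6, nothing longer is possible.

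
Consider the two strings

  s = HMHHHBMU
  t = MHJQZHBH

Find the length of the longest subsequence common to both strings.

4

Pick M [2,1] → H [3,2] → H [4,6] → H [5,8]; all 4 characters appear in both, in order. Since dp[8][8] = 4, nothing longer is possible.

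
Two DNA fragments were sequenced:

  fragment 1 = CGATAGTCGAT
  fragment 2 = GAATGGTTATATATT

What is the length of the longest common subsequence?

Pick G (fragment 1 #2, fragment 2 #6), then A (fragment 1 #3, fragment 2 #9), then T (fragment 1 #4, fragment 2 #10), then A (fragment 1 #5, fragment 2 #11), then T (fragment 1 #7, fragment 2 #12), then A (fragment 1 #10, fragment 2 #13), then T (fragment 1 #11, fragment 2 #15); all 7 bases appear in both, in order, and the DP table's final entry dp[11][15] is also 7, so no common subsequence is longer.

7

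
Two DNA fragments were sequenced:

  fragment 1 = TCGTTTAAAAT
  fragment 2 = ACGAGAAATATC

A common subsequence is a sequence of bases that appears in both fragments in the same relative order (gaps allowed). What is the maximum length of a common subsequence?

7

Match C (fragment 1 #2, fragment 2 #2) → G (fragment 1 #3, fragment 2 #5) → A (fragment 1 #7, fragment 2 #6) → A (fragment 1 #8, fragment 2 #7) → A (fragment 1 #9, fragment 2 #8) → A (fragment 1 #10, fragment 2 #10) → T (fragment 1 #11, fragment 2 #11) — 7 bases in the same relative order in both. dp[11][12] = 7 confirms this is the maximum.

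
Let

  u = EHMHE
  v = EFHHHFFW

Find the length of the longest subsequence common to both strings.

Let dp[i][j] be the LCS length of the first i characters of u and the first j characters of v. dp[i][j] = dp[i-1][j-1]+1 when the i-th and j-th characters match, else max(dp[i-1][j], dp[i][j-1]).
    ·  E  F  H  H  H  F  F  W
 ·  0  0  0  0  0  0  0  0  0
 E  0  1  1  1  1  1  1  1  1
 H  0  1  1  2  2  2  2  2  2
 M  0  1  1  2  2  2  2  2  2
 H  0  1  1  2  3  3  3  3  3
 E  0  1  1  2  3  3  3  3  3
dp[5][8] = 3. One LCS (by backtracking along matches): EHH.

3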